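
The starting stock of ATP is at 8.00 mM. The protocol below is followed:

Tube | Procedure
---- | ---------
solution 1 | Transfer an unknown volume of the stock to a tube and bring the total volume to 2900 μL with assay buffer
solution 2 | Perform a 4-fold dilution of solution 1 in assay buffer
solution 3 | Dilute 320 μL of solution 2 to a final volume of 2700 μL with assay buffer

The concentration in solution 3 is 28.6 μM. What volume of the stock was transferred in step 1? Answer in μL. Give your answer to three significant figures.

350 μL

Step 1: v brought to 2900 μL → factor = 2900 μL/v
Step 2: 4-fold → factor 4
Step 3: 320 μL brought to 2700 μL → factor 2700/320 = 8.4375
Product of known-step factors = 33.75
Overall factor = 8.00 mM / (28.6 μM) = 279.72
Step-1 factor = 279.72 / 33.75 = 8.288
v = 2900 μL / 8.288 = 350 μL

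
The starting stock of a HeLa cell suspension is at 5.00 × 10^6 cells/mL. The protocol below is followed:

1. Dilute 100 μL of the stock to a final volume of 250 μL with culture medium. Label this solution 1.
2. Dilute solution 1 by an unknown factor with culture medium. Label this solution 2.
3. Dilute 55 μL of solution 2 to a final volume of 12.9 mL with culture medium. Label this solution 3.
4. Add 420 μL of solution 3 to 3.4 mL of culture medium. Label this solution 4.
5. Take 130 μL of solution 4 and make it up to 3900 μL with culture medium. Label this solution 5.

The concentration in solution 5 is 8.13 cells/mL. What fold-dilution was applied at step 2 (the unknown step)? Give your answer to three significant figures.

Step 1: 100 μL brought to 250 μL → factor 250/100 = 2.5
Step 2: unknown factor x
Step 3: 55 μL brought to 12.9 mL → factor 12900/55 = 234.55
Step 4: 420 μL + 3.4 mL = 3820 μL total → factor 3820/420 = 9.0952
Step 5: 130 μL brought to 3900 μL → factor 3900/130 = 30
Product of known-step factors = 1.5999 × 10^5
Overall factor = 5.00 × 10^6 cells/mL / (8.13 cells/mL) = 6.1501 × 10^5
x = 6.1501 × 10^5 / 1.5999 × 10^5 = 3.84

3.84-fold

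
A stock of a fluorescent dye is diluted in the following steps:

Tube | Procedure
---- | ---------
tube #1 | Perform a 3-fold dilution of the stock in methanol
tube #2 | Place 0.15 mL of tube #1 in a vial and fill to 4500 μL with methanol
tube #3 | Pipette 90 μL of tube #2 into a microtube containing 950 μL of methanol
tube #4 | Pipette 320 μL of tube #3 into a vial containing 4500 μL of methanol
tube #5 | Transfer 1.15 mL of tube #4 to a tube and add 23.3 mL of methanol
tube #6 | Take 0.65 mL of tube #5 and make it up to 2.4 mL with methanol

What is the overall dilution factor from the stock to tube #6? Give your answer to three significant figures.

1.23 × 10^6

Step 1: 3-fold → factor 3
Step 2: 0.15 mL brought to 4500 μL → factor 4.5/0.15 = 30
Step 3: 90 μL + 950 μL = 1040 μL total → factor 1040/90 = 11.556
Step 4: 320 μL + 4500 μL = 4820 μL total → factor 4820/320 = 15.062
Step 5: 1.15 mL + 23.3 mL = 24.45 mL total → factor 24.45/1.15 = 21.261
Step 6: 0.65 mL brought to 2.4 mL → factor 2.4/0.65 = 3.6923
Overall dilution factor = 3 × 30 × 11.556 × 15.062 × 21.261 × 3.6923 = 1.2297 × 10^6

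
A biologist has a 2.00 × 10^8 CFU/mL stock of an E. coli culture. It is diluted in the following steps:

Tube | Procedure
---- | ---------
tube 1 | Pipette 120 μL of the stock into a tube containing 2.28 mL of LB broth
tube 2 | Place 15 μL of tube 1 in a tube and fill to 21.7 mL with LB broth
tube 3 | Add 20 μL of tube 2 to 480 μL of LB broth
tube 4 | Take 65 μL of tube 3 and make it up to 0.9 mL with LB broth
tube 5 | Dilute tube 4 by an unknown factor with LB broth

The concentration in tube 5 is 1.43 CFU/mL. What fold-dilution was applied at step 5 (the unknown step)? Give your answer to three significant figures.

Step 1: 120 μL + 2.28 mL = 2400 μL total → factor 2400/120 = 20
Step 2: 15 μL brought to 21.7 mL → factor 21700/15 = 1446.7
Step 3: 20 μL + 480 μL = 500 μL total → factor 500/20 = 25
Step 4: 65 μL brought to 0.9 mL → factor 900/65 = 13.846
Step 5: unknown factor x
Product of known-step factors = 1.0015 × 10^7
Overall factor = 2.00 × 10^8 CFU/mL / (1.43 CFU/mL) = 1.3986 × 10^8
x = 1.3986 × 10^8 / 1.0015 × 10^7 = 14.0

14.0-fold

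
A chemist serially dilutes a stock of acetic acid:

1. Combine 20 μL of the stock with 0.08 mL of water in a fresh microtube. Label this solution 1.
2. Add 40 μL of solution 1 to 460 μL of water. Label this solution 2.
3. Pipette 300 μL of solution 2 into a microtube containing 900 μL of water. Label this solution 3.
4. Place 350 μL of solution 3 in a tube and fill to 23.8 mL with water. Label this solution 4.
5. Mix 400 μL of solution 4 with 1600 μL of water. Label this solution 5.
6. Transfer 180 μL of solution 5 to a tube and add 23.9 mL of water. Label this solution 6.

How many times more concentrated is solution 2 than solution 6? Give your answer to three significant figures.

Step 1: 20 μL + 0.08 mL = 100 μL total → factor 100/20 = 5
Step 2: 40 μL + 460 μL = 500 μL total → factor 500/40 = 12.5
Step 3: 300 μL + 900 μL = 1200 μL total → factor 1200/300 = 4
Step 4: 350 μL brought to 23.8 mL → factor 23800/350 = 68
Step 5: 400 μL + 1600 μL = 2000 μL total → factor 2000/400 = 5
Step 6: 180 μL + 23.9 mL = 24080 μL total → factor 24080/180 = 133.78
Dilution factor to solution 2 = 62.5; to solution 6 = 1.1371 × 10^7
[solution 2]/[solution 6] = (factor to solution 6)/(factor to solution 2) = 1.1371 × 10^7/62.5 = 1.82 × 10^5

1.82 × 10^5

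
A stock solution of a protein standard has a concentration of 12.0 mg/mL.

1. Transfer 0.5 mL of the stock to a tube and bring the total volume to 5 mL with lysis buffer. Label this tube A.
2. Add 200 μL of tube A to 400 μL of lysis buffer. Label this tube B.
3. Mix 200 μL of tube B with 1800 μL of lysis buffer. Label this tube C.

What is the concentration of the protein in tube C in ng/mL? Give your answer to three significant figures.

Step 1: 0.5 mL brought to 5 mL → factor 5/0.5 = 10
Step 2: 200 μL + 400 μL = 600 μL total → factor 600/200 = 3
Step 3: 200 μL + 1800 μL = 2000 μL total → factor 2000/200 = 10
Dilution factor through tube C = 10 × 3 × 10 = 300
[tube C] = 12.0 mg/mL / 300 = 0.04000 mg/mL = 4.00 × 10^4 ng/mL

4.00 × 10^4 ng/mL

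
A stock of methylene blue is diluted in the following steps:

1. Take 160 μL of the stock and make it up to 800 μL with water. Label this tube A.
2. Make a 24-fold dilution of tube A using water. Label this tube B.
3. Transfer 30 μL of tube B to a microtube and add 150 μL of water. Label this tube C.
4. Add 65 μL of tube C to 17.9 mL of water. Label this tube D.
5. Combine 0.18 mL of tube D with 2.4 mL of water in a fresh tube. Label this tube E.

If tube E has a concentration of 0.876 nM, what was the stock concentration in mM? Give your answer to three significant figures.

2.50 mM

Step 1: 160 μL brought to 800 μL → factor 800/160 = 5
Step 2: 24-fold → factor 24
Step 3: 30 μL + 150 μL = 180 μL total → factor 180/30 = 6
Step 4: 65 μL + 17.9 mL = 17965 μL total → factor 17965/65 = 276.38
Step 5: 0.18 mL + 2.4 mL = 2.58 mL total → factor 2.58/0.18 = 14.333
Overall dilution factor = 5 × 24 × 6 × 276.38 × 14.333 = 2.8523 × 10^6
Stock = 0.876 nM × 2.8523 × 10^6 = 2.499 × 10^6 nM = 2.50 mM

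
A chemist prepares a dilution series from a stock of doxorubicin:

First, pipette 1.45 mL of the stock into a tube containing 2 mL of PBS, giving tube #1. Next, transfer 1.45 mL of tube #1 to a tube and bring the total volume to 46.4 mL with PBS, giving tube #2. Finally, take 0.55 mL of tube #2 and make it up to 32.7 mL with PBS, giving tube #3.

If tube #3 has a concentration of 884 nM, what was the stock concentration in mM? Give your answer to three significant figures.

Step 1: 1.45 mL + 2 mL = 3.45 mL total → factor 3.45/1.45 = 2.3793
Step 2: 1.45 mL brought to 46.4 mL → factor 46.4/1.45 = 32
Step 3: 0.55 mL brought to 32.7 mL → factor 32.7/0.55 = 59.455
Overall dilution factor = 2.3793 × 32 × 59.455 = 4526.7
Stock = 884 nM × 4526.7 = 4.002 × 10^6 nM = 4.00 mM

4.00 mM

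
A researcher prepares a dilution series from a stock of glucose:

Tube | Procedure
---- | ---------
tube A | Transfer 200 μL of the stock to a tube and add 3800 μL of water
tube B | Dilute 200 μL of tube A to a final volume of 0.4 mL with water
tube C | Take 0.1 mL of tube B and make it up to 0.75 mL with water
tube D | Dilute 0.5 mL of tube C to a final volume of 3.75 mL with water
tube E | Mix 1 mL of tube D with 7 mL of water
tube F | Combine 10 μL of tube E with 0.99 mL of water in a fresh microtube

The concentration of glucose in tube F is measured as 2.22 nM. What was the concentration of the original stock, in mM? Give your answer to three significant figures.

Step 1: 200 μL + 3800 μL = 4000 μL total → factor 4000/200 = 20
Step 2: 200 μL brought to 0.4 mL → factor 400/200 = 2
Step 3: 0.1 mL brought to 0.75 mL → factor 0.75/0.1 = 7.5
Step 4: 0.5 mL brought to 3.75 mL → factor 3.75/0.5 = 7.5
Step 5: 1 mL + 7 mL = 8 mL total → factor 8/1 = 8
Step 6: 10 μL + 0.99 mL = 1000 μL total → factor 1000/10 = 100
Overall dilution factor = 20 × 2 × 7.5 × 7.5 × 8 × 100 = 1.8 × 10^6
Stock = 2.22 nM × 1.8 × 10^6 = 3.996 × 10^6 nM = 4.00 mM

4.00 mM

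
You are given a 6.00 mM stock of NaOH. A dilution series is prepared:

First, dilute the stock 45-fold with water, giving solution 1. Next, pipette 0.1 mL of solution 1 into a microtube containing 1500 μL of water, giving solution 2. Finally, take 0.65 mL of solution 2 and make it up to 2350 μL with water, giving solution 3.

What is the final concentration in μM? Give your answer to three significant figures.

Step 1: 45-fold → factor 45
Step 2: 0.1 mL + 1500 μL = 1.6 mL total → factor 1.6/0.1 = 16
Step 3: 0.65 mL brought to 2350 μL → factor 2.35/0.65 = 3.6154
Overall dilution factor = 45 × 16 × 3.6154 = 2603.1
Final = 6.00 mM / 2603.1 = 0.002305 mM = 2.30 μM

2.30 μM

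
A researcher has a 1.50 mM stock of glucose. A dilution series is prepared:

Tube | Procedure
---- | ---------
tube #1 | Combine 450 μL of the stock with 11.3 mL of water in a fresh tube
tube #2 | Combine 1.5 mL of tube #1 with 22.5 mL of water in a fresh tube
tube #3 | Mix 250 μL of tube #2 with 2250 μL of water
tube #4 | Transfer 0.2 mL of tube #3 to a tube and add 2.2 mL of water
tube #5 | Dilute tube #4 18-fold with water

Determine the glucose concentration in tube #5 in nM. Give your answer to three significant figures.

Step 1: 450 μL + 11.3 mL = 11750 μL total → factor 11750/450 = 26.111
Step 2: 1.5 mL + 22.5 mL = 24 mL total → factor 24/1.5 = 16
Step 3: 250 μL + 2250 μL = 2500 μL total → factor 2500/250 = 10
Step 4: 0.2 mL + 2.2 mL = 2.4 mL total → factor 2.4/0.2 = 12
Step 5: 18-fold → factor 18
Overall dilution factor = 26.111 × 16 × 10 × 12 × 18 = 9.024 × 10^5
Final = 1.50 mM / 9.024 × 10^5 = 1.662 × 10^-6 mM = 1.66 nM

1.66 nM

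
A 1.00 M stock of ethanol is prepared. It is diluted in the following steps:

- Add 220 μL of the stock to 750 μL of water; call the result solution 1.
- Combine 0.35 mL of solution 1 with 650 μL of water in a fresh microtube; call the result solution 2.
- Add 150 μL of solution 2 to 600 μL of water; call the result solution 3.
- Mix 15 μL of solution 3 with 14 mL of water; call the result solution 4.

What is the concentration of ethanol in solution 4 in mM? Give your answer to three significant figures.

0.0170 mM

Step 1: 220 μL + 750 μL = 970 μL total → factor 970/220 = 4.4091
Step 2: 0.35 mL + 650 μL = 1 mL total → factor 1/0.35 = 2.8571
Step 3: 150 μL + 600 μL = 750 μL total → factor 750/150 = 5
Step 4: 15 μL + 14 mL = 14015 μL total → factor 14015/15 = 934.33
Overall dilution factor = 4.4091 × 2.8571 × 5 × 934.33 = 58851
Final = 1.00 M / 58851 = 1.699 × 10^-5 M = 0.0170 mM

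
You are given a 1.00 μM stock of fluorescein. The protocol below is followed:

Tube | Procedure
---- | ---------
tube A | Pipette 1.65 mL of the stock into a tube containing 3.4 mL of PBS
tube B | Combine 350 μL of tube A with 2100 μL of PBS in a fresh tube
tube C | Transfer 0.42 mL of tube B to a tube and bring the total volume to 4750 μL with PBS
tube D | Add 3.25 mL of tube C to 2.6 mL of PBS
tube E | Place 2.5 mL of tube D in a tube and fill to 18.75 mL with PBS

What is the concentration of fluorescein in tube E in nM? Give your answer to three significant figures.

0.306 nM

Step 1: 1.65 mL + 3.4 mL = 5.05 mL total → factor 5.05/1.65 = 3.0606
Step 2: 350 μL + 2100 μL = 2450 μL total → factor 2450/350 = 7
Step 3: 0.42 mL brought to 4750 μL → factor 4.75/0.42 = 11.31
Step 4: 3.25 mL + 2.6 mL = 5.85 mL total → factor 5.85/3.25 = 1.8
Step 5: 2.5 mL brought to 18.75 mL → factor 18.75/2.5 = 7.5
Overall dilution factor = 3.0606 × 7 × 11.31 × 1.8 × 7.5 = 3271
Final = 1.00 μM / 3271 = 0.0003057 μM = 0.306 nM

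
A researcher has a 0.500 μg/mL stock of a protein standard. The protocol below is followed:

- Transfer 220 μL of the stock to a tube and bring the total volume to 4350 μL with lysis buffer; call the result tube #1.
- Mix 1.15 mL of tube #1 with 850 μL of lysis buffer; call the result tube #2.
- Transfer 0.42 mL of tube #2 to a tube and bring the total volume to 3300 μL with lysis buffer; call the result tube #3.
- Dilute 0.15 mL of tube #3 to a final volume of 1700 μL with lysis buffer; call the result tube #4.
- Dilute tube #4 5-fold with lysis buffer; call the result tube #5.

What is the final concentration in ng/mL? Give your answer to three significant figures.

Step 1: 220 μL brought to 4350 μL → factor 4350/220 = 19.773
Step 2: 1.15 mL + 850 μL = 2 mL total → factor 2/1.15 = 1.7391
Step 3: 0.42 mL brought to 3300 μL → factor 3.3/0.42 = 7.8571
Step 4: 0.15 mL brought to 1700 μL → factor 1.7/0.15 = 11.333
Step 5: 5-fold → factor 5
Overall dilution factor = 19.773 × 1.7391 × 7.8571 × 11.333 × 5 = 15311
Final = 0.500 μg/mL / 15311 = 3.266 × 10^-5 μg/mL = 0.0327 ng/mL

0.0327 ng/mL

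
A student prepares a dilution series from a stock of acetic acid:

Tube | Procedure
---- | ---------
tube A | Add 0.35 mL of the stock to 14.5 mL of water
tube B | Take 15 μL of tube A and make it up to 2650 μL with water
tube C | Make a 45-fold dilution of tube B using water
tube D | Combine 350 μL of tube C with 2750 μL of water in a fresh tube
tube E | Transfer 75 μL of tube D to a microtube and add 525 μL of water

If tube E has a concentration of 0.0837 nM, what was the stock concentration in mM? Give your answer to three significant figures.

Step 1: 0.35 mL + 14.5 mL = 14.85 mL total → factor 14.85/0.35 = 42.429
Step 2: 15 μL brought to 2650 μL → factor 2650/15 = 176.67
Step 3: 45-fold → factor 45
Step 4: 350 μL + 2750 μL = 3100 μL total → factor 3100/350 = 8.8571
Step 5: 75 μL + 525 μL = 600 μL total → factor 600/75 = 8
Overall dilution factor = 42.429 × 176.67 × 45 × 8.8571 × 8 = 2.3901 × 10^7
Stock = 0.0837 nM × 2.3901 × 10^7 = 2.000 × 10^6 nM = 2.00 mM

2.00 mM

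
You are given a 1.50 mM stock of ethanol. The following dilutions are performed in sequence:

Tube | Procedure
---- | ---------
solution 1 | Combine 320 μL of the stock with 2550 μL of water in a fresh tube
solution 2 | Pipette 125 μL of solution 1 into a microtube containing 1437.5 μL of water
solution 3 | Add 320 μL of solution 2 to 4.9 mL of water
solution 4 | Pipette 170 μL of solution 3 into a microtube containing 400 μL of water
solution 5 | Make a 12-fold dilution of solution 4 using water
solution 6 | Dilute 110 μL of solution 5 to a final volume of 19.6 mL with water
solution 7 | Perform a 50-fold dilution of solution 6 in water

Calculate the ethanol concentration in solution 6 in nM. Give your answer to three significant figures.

Step 1: 320 μL + 2550 μL = 2870 μL total → factor 2870/320 = 8.9688
Step 2: 125 μL + 1437.5 μL = 1562.5 μL total → factor 1562.5/125 = 12.5
Step 3: 320 μL + 4.9 mL = 5220 μL total → factor 5220/320 = 16.312
Step 4: 170 μL + 400 μL = 570 μL total → factor 570/170 = 3.3529
Step 5: 12-fold → factor 12
Step 6: 110 μL brought to 19.6 mL → factor 19600/110 = 178.18
Dilution factor through solution 6 = 8.9688 × 12.5 × 16.312 × 3.3529 × 12 × 178.18 = 1.3111 × 10^7
[solution 6] = 1.50 mM / 1.3111 × 10^7 = 1.144 × 10^-7 mM = 0.114 nM

0.114 nM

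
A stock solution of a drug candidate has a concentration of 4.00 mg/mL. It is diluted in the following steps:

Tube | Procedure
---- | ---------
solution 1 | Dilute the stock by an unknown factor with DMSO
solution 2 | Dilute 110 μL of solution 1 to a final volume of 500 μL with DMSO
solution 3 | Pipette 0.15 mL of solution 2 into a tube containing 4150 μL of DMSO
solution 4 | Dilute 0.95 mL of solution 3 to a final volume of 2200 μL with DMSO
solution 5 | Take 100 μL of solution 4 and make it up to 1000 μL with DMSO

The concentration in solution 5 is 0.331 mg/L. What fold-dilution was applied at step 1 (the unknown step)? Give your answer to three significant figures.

4.00-fold

Step 1: unknown factor x
Step 2: 110 μL brought to 500 μL → factor 500/110 = 4.5455
Step 3: 0.15 mL + 4150 μL = 4.3 mL total → factor 4.3/0.15 = 28.667
Step 4: 0.95 mL brought to 2200 μL → factor 2.2/0.95 = 2.3158
Step 5: 100 μL brought to 1000 μL → factor 1000/100 = 10
Product of known-step factors = 3017.5
Overall factor = 4.00 mg/mL / (0.331 mg/L) = 12085
x = 12085 / 3017.5 = 4.00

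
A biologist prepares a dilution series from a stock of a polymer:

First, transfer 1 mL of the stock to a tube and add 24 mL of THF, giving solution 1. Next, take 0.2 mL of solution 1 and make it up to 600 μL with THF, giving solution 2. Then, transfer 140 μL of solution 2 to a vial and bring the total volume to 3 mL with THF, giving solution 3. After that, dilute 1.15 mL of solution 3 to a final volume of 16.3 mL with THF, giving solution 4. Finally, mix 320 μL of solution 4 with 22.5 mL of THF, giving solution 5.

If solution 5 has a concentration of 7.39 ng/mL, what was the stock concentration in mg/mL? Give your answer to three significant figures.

12.0 mg/mL

Step 1: 1 mL + 24 mL = 25 mL total → factor 25/1 = 25
Step 2: 0.2 mL brought to 600 μL → factor 0.6/0.2 = 3
Step 3: 140 μL brought to 3 mL → factor 3000/140 = 21.429
Step 4: 1.15 mL brought to 16.3 mL → factor 16.3/1.15 = 14.174
Step 5: 320 μL + 22.5 mL = 22820 μL total → factor 22820/320 = 71.312
Overall dilution factor = 25 × 3 × 21.429 × 14.174 × 71.312 = 1.6245 × 10^6
Stock = 7.39 ng/mL × 1.6245 × 10^6 = 1.200 × 10^7 ng/mL = 12.0 mg/mL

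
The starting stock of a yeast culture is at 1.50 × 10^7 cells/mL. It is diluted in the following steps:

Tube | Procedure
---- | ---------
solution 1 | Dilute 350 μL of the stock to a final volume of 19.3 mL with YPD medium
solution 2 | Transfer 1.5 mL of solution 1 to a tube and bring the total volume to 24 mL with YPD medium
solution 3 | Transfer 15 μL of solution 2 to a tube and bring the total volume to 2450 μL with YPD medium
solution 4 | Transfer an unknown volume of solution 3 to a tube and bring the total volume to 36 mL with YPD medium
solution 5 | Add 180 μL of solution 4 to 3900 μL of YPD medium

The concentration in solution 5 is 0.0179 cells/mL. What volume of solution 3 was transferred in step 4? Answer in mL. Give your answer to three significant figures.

0.140 mL

Step 1: 350 μL brought to 19.3 mL → factor 19300/350 = 55.143
Step 2: 1.5 mL brought to 24 mL → factor 24/1.5 = 16
Step 3: 15 μL brought to 2450 μL → factor 2450/15 = 163.33
Step 4: v brought to 36 mL → factor = 36 mL/v
Step 5: 180 μL + 3900 μL = 4080 μL total → factor 4080/180 = 22.667
Product of known-step factors = 3.2664 × 10^6
Overall factor = 1.50 × 10^7 cells/mL / (0.0179 cells/mL) = 8.3799 × 10^8
Step-4 factor = 8.3799 × 10^8 / 3.2664 × 10^6 = 256.55
v = 36 mL / 256.55 = 0.140 mL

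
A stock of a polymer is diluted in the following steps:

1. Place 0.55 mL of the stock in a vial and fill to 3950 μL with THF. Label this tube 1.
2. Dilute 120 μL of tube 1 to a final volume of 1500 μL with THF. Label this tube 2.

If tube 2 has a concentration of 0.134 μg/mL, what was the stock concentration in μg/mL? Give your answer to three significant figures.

Step 1: 0.55 mL brought to 3950 μL → factor 3.95/0.55 = 7.1818
Step 2: 120 μL brought to 1500 μL → factor 1500/120 = 12.5
Overall dilution factor = 7.1818 × 12.5 = 89.773
Stock = 0.134 μg/mL × 89.773 = 12.0 μg/mL

12.0 μg/mL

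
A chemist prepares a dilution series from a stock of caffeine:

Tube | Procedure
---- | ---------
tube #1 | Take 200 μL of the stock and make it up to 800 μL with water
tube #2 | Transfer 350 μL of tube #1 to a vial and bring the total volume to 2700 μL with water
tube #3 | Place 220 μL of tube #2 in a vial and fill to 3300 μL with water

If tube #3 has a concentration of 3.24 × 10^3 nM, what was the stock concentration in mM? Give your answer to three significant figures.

Step 1: 200 μL brought to 800 μL → factor 800/200 = 4
Step 2: 350 μL brought to 2700 μL → factor 2700/350 = 7.7143
Step 3: 220 μL brought to 3300 μL → factor 3300/220 = 15
Overall dilution factor = 4 × 7.7143 × 15 = 462.86
Stock = 3.24 × 10^3 nM × 462.86 = 1.500 × 10^6 nM = 1.50 mM

1.50 mM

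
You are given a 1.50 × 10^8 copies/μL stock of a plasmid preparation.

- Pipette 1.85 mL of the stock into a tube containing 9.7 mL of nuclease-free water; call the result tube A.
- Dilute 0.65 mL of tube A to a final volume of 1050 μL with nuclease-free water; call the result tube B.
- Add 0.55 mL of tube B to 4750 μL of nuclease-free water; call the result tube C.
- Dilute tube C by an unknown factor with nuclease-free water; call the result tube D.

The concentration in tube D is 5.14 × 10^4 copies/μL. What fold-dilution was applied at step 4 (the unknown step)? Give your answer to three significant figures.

30.0-fold

Step 1: 1.85 mL + 9.7 mL = 11.55 mL total → factor 11.55/1.85 = 6.2432
Step 2: 0.65 mL brought to 1050 μL → factor 1.05/0.65 = 1.6154
Step 3: 0.55 mL + 4750 μL = 5.3 mL total → factor 5.3/0.55 = 9.6364
Step 4: unknown factor x
Product of known-step factors = 97.185
Overall factor = 1.50 × 10^8 copies/μL / (5.14 × 10^4 copies/μL) = 2918.3
x = 2918.3 / 97.185 = 30.0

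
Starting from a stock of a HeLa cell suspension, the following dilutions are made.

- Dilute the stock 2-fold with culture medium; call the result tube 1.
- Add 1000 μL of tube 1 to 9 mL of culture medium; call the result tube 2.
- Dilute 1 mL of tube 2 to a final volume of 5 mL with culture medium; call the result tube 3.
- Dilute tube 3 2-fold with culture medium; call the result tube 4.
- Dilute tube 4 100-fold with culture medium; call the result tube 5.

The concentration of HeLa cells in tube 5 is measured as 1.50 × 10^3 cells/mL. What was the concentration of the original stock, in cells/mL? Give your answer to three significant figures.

3.00 × 10^7 cells/mL

Step 1: 2-fold → factor 2
Step 2: 1000 μL + 9 mL = 10000 μL total → factor 10000/1000 = 10
Step 3: 1 mL brought to 5 mL → factor 5/1 = 5
Step 4: 2-fold → factor 2
Step 5: 100-fold → factor 100
Overall dilution factor = 2 × 10 × 5 × 2 × 100 = 20000
Stock = 1.50 × 10^3 cells/mL × 20000 = 3.00 × 10^7 cells/mL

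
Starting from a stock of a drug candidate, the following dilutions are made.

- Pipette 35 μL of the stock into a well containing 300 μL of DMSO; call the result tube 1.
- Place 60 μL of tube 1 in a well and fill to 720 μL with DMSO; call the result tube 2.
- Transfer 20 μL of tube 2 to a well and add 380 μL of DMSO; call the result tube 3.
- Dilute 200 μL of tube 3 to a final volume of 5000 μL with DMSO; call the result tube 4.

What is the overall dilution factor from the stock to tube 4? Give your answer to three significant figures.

Step 1: 35 μL + 300 μL = 335 μL total → factor 335/35 = 9.5714
Step 2: 60 μL brought to 720 μL → factor 720/60 = 12
Step 3: 20 μL + 380 μL = 400 μL total → factor 400/20 = 20
Step 4: 200 μL brought to 5000 μL → factor 5000/200 = 25
Overall dilution factor = 9.5714 × 12 × 20 × 25 = 57429

5.74 × 10^4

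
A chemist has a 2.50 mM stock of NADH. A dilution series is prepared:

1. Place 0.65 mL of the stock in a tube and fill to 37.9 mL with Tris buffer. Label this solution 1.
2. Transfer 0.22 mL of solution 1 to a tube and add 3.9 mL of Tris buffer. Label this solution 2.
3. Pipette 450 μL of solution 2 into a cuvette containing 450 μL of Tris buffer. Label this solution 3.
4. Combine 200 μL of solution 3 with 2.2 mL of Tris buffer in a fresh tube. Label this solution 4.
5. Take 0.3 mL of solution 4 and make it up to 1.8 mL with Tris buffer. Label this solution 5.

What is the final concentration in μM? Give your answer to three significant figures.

0.0159 μM

Step 1: 0.65 mL brought to 37.9 mL → factor 37.9/0.65 = 58.308
Step 2: 0.22 mL + 3.9 mL = 4.12 mL total → factor 4.12/0.22 = 18.727
Step 3: 450 μL + 450 μL = 900 μL total → factor 900/450 = 2
Step 4: 200 μL + 2.2 mL = 2400 μL total → factor 2400/200 = 12
Step 5: 0.3 mL brought to 1.8 mL → factor 1.8/0.3 = 6
Overall dilution factor = 58.308 × 18.727 × 2 × 12 × 6 = 1.5724 × 10^5
Final = 2.50 mM / 1.5724 × 10^5 = 1.590 × 10^-5 mM = 0.0159 μM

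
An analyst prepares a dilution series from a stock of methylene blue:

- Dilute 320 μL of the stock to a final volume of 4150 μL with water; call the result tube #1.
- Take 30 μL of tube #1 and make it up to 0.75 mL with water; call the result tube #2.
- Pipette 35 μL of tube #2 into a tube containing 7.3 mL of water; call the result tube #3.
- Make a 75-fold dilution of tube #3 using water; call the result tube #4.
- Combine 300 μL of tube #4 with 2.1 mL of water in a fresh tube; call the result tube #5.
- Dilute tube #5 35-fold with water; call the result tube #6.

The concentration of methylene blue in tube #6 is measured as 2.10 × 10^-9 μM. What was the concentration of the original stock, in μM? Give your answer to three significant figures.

3.00 μM

Step 1: 320 μL brought to 4150 μL → factor 4150/320 = 12.969
Step 2: 30 μL brought to 0.75 mL → factor 750/30 = 25
Step 3: 35 μL + 7.3 mL = 7335 μL total → factor 7335/35 = 209.57
Step 4: 75-fold → factor 75
Step 5: 300 μL + 2.1 mL = 2400 μL total → factor 2400/300 = 8
Step 6: 35-fold → factor 35
Overall dilution factor = 12.969 × 25 × 209.57 × 75 × 8 × 35 = 1.4269 × 10^9
Stock = 2.10 × 10^-9 μM × 1.4269 × 10^9 = 3.00 μM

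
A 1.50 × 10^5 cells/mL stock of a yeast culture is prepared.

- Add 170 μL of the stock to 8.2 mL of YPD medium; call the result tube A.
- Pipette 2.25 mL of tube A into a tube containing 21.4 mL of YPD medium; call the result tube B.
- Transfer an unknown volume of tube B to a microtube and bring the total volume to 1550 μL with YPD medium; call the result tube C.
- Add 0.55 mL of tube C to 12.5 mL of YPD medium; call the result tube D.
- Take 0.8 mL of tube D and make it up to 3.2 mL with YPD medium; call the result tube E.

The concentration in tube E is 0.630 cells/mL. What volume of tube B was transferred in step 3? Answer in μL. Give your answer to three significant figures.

320 μL

Step 1: 170 μL + 8.2 mL = 8370 μL total → factor 8370/170 = 49.235
Step 2: 2.25 mL + 21.4 mL = 23.65 mL total → factor 23.65/2.25 = 10.511
Step 3: v brought to 1550 μL → factor = 1550 μL/v
Step 4: 0.55 mL + 12.5 mL = 13.05 mL total → factor 13.05/0.55 = 23.727
Step 5: 0.8 mL brought to 3.2 mL → factor 3.2/0.8 = 4
Product of known-step factors = 49117
Overall factor = 1.50 × 10^5 cells/mL / (0.630 cells/mL) = 2.381 × 10^5
Step-3 factor = 2.381 × 10^5 / 49117 = 4.8475
v = 1550 μL / 4.8475 = 320 μL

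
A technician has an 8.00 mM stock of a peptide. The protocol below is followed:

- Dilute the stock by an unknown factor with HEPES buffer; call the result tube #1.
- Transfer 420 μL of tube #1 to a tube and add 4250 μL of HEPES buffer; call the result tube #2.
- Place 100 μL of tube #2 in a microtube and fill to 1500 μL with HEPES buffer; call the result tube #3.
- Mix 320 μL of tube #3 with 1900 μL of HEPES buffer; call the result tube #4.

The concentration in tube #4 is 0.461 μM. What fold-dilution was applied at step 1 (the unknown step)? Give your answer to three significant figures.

15.0-fold

Step 1: unknown factor x
Step 2: 420 μL + 4250 μL = 4670 μL total → factor 4670/420 = 11.119
Step 3: 100 μL brought to 1500 μL → factor 1500/100 = 15
Step 4: 320 μL + 1900 μL = 2220 μL total → factor 2220/320 = 6.9375
Product of known-step factors = 1157.1
Overall factor = 8.00 mM / (0.461 μM) = 17354
x = 17354 / 1157.1 = 15.0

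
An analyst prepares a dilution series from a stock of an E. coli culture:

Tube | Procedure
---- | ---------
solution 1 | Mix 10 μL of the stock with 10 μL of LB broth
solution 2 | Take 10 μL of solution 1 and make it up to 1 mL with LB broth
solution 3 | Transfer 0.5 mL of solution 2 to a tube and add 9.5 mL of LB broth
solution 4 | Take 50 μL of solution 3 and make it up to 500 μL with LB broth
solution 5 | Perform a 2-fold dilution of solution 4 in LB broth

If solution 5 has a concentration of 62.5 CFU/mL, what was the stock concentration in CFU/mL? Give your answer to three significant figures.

Step 1: 10 μL + 10 μL = 20 μL total → factor 20/10 = 2
Step 2: 10 μL brought to 1 mL → factor 1000/10 = 100
Step 3: 0.5 mL + 9.5 mL = 10 mL total → factor 10/0.5 = 20
Step 4: 50 μL brought to 500 μL → factor 500/50 = 10
Step 5: 2-fold → factor 2
Overall dilution factor = 2 × 100 × 20 × 10 × 2 = 80000
Stock = 62.5 CFU/mL × 80000 = 5.00 × 10^6 CFU/mL

5.00 × 10^6 CFU/mL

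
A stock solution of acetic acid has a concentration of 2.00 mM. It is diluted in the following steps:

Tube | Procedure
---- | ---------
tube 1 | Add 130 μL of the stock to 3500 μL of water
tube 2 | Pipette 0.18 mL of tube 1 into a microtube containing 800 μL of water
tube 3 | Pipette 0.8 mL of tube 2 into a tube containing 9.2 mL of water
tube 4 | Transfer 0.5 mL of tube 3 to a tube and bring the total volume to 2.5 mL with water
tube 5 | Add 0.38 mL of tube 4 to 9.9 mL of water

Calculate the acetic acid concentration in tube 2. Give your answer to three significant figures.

0.0132 mM

Step 1: 130 μL + 3500 μL = 3630 μL total → factor 3630/130 = 27.923
Step 2: 0.18 mL + 800 μL = 0.98 mL total → factor 0.98/0.18 = 5.4444
Dilution factor through tube 2 = 27.923 × 5.4444 = 152.03
[tube 2] = 2.00 mM / 152.03 = 0.0132 mM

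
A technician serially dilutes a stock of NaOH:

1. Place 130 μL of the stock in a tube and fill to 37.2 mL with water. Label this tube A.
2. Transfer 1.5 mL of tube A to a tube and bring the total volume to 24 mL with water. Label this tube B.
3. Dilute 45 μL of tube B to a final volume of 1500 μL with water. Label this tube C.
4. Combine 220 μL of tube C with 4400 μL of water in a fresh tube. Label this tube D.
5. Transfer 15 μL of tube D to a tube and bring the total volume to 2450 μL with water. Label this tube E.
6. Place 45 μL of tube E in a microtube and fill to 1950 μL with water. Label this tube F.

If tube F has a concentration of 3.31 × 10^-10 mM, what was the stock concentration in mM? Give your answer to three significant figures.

7.51 mM

Step 1: 130 μL brought to 37.2 mL → factor 37200/130 = 286.15
Step 2: 1.5 mL brought to 24 mL → factor 24/1.5 = 16
Step 3: 45 μL brought to 1500 μL → factor 1500/45 = 33.333
Step 4: 220 μL + 4400 μL = 4620 μL total → factor 4620/220 = 21
Step 5: 15 μL brought to 2450 μL → factor 2450/15 = 163.33
Step 6: 45 μL brought to 1950 μL → factor 1950/45 = 43.333
Overall dilution factor = 286.15 × 16 × 33.333 × 21 × 163.33 × 43.333 = 2.2684 × 10^10
Stock = 3.31 × 10^-10 mM × 2.2684 × 10^10 = 7.51 mM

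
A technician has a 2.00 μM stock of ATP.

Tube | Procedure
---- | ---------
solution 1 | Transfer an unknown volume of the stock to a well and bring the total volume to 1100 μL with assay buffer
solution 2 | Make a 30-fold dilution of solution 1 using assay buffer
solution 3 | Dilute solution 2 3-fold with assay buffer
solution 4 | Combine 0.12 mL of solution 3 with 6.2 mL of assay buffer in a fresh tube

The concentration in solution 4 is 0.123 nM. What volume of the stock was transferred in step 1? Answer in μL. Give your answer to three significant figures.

Step 1: v brought to 1100 μL → factor = 1100 μL/v
Step 2: 30-fold → factor 30
Step 3: 3-fold → factor 3
Step 4: 0.12 mL + 6.2 mL = 6.32 mL total → factor 6.32/0.12 = 52.667
Product of known-step factors = 4740
Overall factor = 2.00 μM / (0.123 nM) = 16260
Step-1 factor = 16260 / 4740 = 3.4304
v = 1100 μL / 3.4304 = 321 μL

321 μL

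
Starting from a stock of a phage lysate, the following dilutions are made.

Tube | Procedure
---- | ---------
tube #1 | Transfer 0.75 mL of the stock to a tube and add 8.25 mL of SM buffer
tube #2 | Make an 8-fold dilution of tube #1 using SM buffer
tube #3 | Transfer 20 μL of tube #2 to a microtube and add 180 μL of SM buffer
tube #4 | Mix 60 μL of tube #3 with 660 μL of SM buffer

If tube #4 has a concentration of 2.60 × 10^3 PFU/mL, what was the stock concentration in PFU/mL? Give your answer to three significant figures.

Step 1: 0.75 mL + 8.25 mL = 9 mL total → factor 9/0.75 = 12
Step 2: 8-fold → factor 8
Step 3: 20 μL + 180 μL = 200 μL total → factor 200/20 = 10
Step 4: 60 μL + 660 μL = 720 μL total → factor 720/60 = 12
Overall dilution factor = 12 × 8 × 10 × 12 = 11520
Stock = 2.60 × 10^3 PFU/mL × 11520 = 3.00 × 10^7 PFU/mL

3.00 × 10^7 PFU/mL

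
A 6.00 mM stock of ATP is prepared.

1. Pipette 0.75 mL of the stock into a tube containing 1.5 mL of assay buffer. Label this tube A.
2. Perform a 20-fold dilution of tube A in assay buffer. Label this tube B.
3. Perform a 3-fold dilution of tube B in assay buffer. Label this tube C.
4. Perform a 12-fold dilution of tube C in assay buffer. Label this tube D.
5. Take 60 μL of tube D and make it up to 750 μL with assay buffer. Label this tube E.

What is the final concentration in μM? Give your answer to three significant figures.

Step 1: 0.75 mL + 1.5 mL = 2.25 mL total → factor 2.25/0.75 = 3
Step 2: 20-fold → factor 20
Step 3: 3-fold → factor 3
Step 4: 12-fold → factor 12
Step 5: 60 μL brought to 750 μL → factor 750/60 = 12.5
Overall dilution factor = 3 × 20 × 3 × 12 × 12.5 = 27000
Final = 6.00 mM / 27000 = 0.0002222 mM = 0.222 μM

0.222 μM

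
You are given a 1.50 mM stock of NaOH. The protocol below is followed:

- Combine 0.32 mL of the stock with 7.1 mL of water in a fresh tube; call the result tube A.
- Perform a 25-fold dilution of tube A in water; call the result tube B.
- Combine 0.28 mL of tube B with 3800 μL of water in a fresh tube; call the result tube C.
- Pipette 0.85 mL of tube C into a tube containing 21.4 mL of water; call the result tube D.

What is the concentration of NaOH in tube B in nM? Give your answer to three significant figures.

2.59 × 10^3 nM

Step 1: 0.32 mL + 7.1 mL = 7.42 mL total → factor 7.42/0.32 = 23.188
Step 2: 25-fold → factor 25
Dilution factor through tube B = 23.188 × 25 = 579.69
[tube B] = 1.50 mM / 579.69 = 0.002588 mM = 2.59 × 10^3 nM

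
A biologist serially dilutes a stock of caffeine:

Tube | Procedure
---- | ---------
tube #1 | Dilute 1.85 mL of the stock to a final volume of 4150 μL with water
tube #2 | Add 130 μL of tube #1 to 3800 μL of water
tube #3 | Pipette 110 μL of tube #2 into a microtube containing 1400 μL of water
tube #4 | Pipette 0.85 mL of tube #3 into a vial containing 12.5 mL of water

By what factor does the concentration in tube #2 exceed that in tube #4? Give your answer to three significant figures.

216

Step 1: 1.85 mL brought to 4150 μL → factor 4.15/1.85 = 2.2432
Step 2: 130 μL + 3800 μL = 3930 μL total → factor 3930/130 = 30.231
Step 3: 110 μL + 1400 μL = 1510 μL total → factor 1510/110 = 13.727
Step 4: 0.85 mL + 12.5 mL = 13.35 mL total → factor 13.35/0.85 = 15.706
Dilution factor to tube #2 = 67.815; to tube #4 = 14621
[tube #2]/[tube #4] = (factor to tube #4)/(factor to tube #2) = 14621/67.815 = 216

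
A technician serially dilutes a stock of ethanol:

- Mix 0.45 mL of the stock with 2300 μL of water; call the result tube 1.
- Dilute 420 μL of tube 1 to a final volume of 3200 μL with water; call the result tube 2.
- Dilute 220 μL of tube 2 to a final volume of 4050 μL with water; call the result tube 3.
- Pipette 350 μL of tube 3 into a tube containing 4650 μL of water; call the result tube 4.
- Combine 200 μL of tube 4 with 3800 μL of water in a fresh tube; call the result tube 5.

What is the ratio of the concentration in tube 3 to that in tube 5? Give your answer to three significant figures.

Step 1: 0.45 mL + 2300 μL = 2.75 mL total → factor 2.75/0.45 = 6.1111
Step 2: 420 μL brought to 3200 μL → factor 3200/420 = 7.619
Step 3: 220 μL brought to 4050 μL → factor 4050/220 = 18.409
Step 4: 350 μL + 4650 μL = 5000 μL total → factor 5000/350 = 14.286
Step 5: 200 μL + 3800 μL = 4000 μL total → factor 4000/200 = 20
Dilution factor to tube 3 = 857.14; to tube 5 = 2.449 × 10^5
[tube 3]/[tube 5] = (factor to tube 5)/(factor to tube 3) = 2.449 × 10^5/857.14 = 286

286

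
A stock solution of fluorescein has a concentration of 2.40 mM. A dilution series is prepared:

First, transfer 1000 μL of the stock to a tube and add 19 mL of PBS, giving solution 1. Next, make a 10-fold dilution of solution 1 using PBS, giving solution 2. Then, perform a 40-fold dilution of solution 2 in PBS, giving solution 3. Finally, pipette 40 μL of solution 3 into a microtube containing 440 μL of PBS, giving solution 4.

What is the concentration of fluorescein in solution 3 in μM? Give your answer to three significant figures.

0.300 μM

Step 1: 1000 μL + 19 mL = 20000 μL total → factor 20000/1000 = 20
Step 2: 10-fold → factor 10
Step 3: 40-fold → factor 40
Dilution factor through solution 3 = 20 × 10 × 40 = 8000
[solution 3] = 2.40 mM / 8000 = 0.0003000 mM = 0.300 μM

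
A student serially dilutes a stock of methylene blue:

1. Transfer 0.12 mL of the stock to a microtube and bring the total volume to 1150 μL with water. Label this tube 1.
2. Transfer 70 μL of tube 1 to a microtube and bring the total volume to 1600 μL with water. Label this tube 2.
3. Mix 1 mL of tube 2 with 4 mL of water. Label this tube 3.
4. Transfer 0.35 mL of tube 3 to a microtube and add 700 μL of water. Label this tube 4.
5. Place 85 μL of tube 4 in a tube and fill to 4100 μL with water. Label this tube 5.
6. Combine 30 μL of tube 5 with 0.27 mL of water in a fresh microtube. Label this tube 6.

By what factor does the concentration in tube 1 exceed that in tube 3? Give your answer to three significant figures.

Step 1: 0.12 mL brought to 1150 μL → factor 1.15/0.12 = 9.5833
Step 2: 70 μL brought to 1600 μL → factor 1600/70 = 22.857
Step 3: 1 mL + 4 mL = 5 mL total → factor 5/1 = 5
Dilution factor to tube 1 = 9.5833; to tube 3 = 1095.2
[tube 1]/[tube 3] = (factor to tube 3)/(factor to tube 1) = 1095.2/9.5833 = 114

114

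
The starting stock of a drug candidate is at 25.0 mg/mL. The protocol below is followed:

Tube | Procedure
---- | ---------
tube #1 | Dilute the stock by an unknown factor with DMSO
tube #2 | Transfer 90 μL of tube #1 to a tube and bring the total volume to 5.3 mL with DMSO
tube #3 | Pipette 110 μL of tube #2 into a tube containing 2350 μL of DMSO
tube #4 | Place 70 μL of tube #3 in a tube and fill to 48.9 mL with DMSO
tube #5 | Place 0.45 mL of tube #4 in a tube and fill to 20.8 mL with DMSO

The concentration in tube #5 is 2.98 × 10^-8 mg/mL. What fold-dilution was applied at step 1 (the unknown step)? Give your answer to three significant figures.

Step 1: unknown factor x
Step 2: 90 μL brought to 5.3 mL → factor 5300/90 = 58.889
Step 3: 110 μL + 2350 μL = 2460 μL total → factor 2460/110 = 22.364
Step 4: 70 μL brought to 48.9 mL → factor 48900/70 = 698.57
Step 5: 0.45 mL brought to 20.8 mL → factor 20.8/0.45 = 46.222
Product of known-step factors = 4.2524 × 10^7
Overall factor = 25.0 mg/mL / (2.98 × 10^-8 mg/mL) = 8.3893 × 10^8
x = 8.3893 × 10^8 / 4.2524 × 10^7 = 19.7

19.7-fold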